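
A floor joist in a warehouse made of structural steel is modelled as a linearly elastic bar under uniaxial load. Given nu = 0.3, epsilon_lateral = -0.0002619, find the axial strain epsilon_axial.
Model: a linearly elastic bar under uniaxial load, so epsilon_lateral = -nu·epsilon_axial.
Solve for epsilon_axial: epsilon_axial = -epsilon_lateral / nu.
Substitute:
  epsilon_axial = -(-0.0002619) / 0.3
  epsilon_axial = 0.000873
Final answer: epsilon_axial = 0.000873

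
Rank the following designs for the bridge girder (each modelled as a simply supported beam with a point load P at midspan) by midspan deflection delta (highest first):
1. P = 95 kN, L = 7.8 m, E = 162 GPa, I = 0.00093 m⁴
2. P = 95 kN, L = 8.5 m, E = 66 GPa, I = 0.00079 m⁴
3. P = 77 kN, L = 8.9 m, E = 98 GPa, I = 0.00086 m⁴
Model: a simply supported beam with a point load P at midspan, so delta = (P·L^3) / (48·E·I) (SI units).
  Case 1: delta = (95000 × 7.8^3) / (48 × (1.62 × 10¹¹) × 0.00093) = 0.006234 m = 6.234 mm
  Case 2: delta = (95000 × 8.5^3) / (48 × (6.6 × 10¹⁰) × 0.00079) = 0.02331 m = 23.31 mm
  Case 3: delta = (77000 × 8.9^3) / (48 × (9.8 × 10¹⁰) × 0.00086) = 0.01342 m = 13.42 mm
Ordering: 23.31 mm (case 2) > 13.42 mm (case 3) > 6.234 mm (case 1)
Final answer: 2, 3, 1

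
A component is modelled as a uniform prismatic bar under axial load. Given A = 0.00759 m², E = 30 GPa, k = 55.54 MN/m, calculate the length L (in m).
Model: a uniform prismatic bar under axial load, so k = (A·E) / L.
Solve for L: L = (A·E) / k.
Convert to SI units:
  E = 30 GPa = 3 × 10¹⁰ Pa
  k = 55.54 MN/m = 5.554 × 10⁷ N/m
Substitute:
  L = (0.00759 × (3 × 10¹⁰)) / (5.554 × 10⁷)
  L = 4.1 m
Final answer: L = 4.1 m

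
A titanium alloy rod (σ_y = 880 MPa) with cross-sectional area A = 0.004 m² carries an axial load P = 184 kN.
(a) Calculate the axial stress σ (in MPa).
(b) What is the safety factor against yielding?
(a) Axial stress σ = P/A. Convert P = 184 kN = 184000 N.
  σ = 184000 / 0.004 = 4.6 × 10⁷ Pa = 46 MPa
(b) Safety factor SF = σ_y/σ = 880 / 46 = 19.13
Final answer: (a) σ = 46 MPa, (b) SF = 19.13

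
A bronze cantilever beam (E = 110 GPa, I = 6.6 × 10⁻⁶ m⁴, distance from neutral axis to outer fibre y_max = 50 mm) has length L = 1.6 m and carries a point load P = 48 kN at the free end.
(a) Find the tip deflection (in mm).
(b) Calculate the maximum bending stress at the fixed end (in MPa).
(a) Tip deflection of a cantilever with an end point load: δ = P·L^3 / (3·E·I). Convert P = 48 kN = 48000 N, E = 110 GPa = 1.1 × 10¹¹ Pa.
  δ = (48000 × 1.6^3) / (3 × (1.1 × 10¹¹) × (6.6 × 10⁻⁶)) = 0.09027 m = 90.27 mm
(b) Maximum bending moment at the fixed end: M = P·L = 48000 × 1.6 = 76800 N·m. Convert y_max = 50 mm = 0.05 m.
  σ = M·y_max / I = (76800 × 0.05) / (6.6 × 10⁻⁶) = 5.818 × 10⁸ Pa = 581.8 MPa
Final answer: (a) δ = 90.27 mm, (b) σ = 581.8 MPa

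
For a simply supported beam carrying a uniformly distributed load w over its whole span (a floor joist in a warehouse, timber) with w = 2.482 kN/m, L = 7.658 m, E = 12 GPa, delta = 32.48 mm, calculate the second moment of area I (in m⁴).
Model: a simply supported beam carrying a uniformly distributed load w over its whole span, so delta = (5·w·L^4) / (384·E·I).
Solve for I: I = (5·w·L^4) / (384·delta·E).
Convert to SI units:
  w = 2.482 kN/m = 2482 N/m
  E = 12 GPa = 1.2 × 10¹⁰ Pa
  delta = 32.48 mm = 0.03248 m
Substitute:
  I = (5 × 2482 × 7.658^4) / (384 × 0.03248 × (1.2 × 10¹⁰))
  I = 0.0002852 m⁴
Final answer: I = 0.0002852 m⁴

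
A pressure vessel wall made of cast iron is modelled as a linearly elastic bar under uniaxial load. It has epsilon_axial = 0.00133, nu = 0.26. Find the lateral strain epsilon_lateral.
Model: a linearly elastic bar under uniaxial load, so epsilon_lateral = -nu·epsilon_axial.
Substitute:
  epsilon_lateral = -(0.26 × 0.00133)
  epsilon_lateral = -0.0003458
Final answer: epsilon_lateral = -0.0003458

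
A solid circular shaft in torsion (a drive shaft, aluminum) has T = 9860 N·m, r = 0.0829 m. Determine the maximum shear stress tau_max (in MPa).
Model: a solid circular shaft in torsion, so tau_max = (2·T) / (π·r^3).
Substitute:
  tau_max = (2 × 9860) / (π × 0.0829^3)
  tau_max = 1.102 × 10⁷ Pa
Convert: tau_max = 1.102 × 10⁷ Pa = 11.02 MPa
Final answer: tau_max = 11.02 MPa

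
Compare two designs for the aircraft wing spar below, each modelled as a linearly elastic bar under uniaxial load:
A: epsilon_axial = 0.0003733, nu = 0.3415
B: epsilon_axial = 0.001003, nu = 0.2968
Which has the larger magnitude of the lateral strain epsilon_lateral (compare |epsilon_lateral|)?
Model: a linearly elastic bar under uniaxial load, so epsilon_lateral = -nu·epsilon_axial (SI units).
  A: epsilon_lateral = -(0.3415 × 0.0003733) = -0.0001275
  B: epsilon_lateral = -(0.2968 × 0.001003) = -0.0002977
|epsilon_lateral|: A = 0.0001275, B = 0.0002977, so B is larger in magnitude.
Final answer: B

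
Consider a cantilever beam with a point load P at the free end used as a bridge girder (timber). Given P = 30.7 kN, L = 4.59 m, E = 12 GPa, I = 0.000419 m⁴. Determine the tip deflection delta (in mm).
Model: a cantilever beam with a point load P at the free end, so delta = (P·L^3) / (3·E·I).
Convert to SI units:
  P = 30.7 kN = 30700 N
  E = 12 GPa = 1.2 × 10¹⁰ Pa
Substitute:
  delta = (30700 × 4.59^3) / (3 × (1.2 × 10¹⁰) × 0.000419)
  delta = 0.1968 m
Convert: delta = 0.1968 m = 196.8 mm
Final answer: delta = 196.8 mm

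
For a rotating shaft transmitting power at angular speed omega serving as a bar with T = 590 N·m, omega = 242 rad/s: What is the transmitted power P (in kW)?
Model: a rotating shaft transmitting power at angular speed omega, so P = T·omega.
Substitute:
  P = 590 × 242
  P = 142800 W
Convert: P = 142800 W = 142.8 kW
Final answer: P = 142.8 kW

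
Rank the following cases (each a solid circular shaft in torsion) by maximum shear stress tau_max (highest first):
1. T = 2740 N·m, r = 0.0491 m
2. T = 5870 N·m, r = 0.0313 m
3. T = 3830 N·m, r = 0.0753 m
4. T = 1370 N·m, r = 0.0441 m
Model: a solid circular shaft in torsion, so tau_max = (2·T) / (π·r^3) (SI units).
  Case 1: tau_max = (2 × 2740) / (π × 0.0491^3) = 1.474 × 10⁷ Pa = 14.74 MPa
  Case 2: tau_max = (2 × 5870) / (π × 0.0313^3) = 1.219 × 10⁸ Pa = 121.9 MPa
  Case 3: tau_max = (2 × 3830) / (π × 0.0753^3) = 5.711 × 10⁶ Pa = 5.711 MPa
  Case 4: tau_max = (2 × 1370) / (π × 0.0441^3) = 1.017 × 10⁷ Pa = 10.17 MPa
Ordering: 121.9 MPa (case 2) > 14.74 MPa (case 1) > 10.17 MPa (case 4) > 5.711 MPa (case 3)
Final answer: 2, 1, 4, 3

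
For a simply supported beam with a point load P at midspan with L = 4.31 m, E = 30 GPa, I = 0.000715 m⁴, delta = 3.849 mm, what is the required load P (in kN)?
Model: a simply supported beam with a point load P at midspan, so delta = (P·L^3) / (48·E·I).
Solve for P: P = (48·delta·E·I) / L^3.
Convert to SI units:
  E = 30 GPa = 3 × 10¹⁰ Pa
  delta = 3.849 mm = 0.003849 m
Substitute:
  P = (48 × 0.003849 × (3 × 10¹⁰) × 0.000715) / 4.31^3
  P = 49500 N
Convert: P = 49500 N = 49.5 kN
Final answer: P = 49.5 kN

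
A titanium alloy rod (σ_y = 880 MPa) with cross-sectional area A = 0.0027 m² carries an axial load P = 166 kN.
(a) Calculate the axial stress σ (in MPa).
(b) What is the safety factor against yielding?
(a) Axial stress σ = P/A. Convert P = 166 kN = 166000 N.
  σ = 166000 / 0.0027 = 6.148 × 10⁷ Pa = 61.48 MPa
(b) Safety factor SF = σ_y/σ = 880 / 61.48 = 14.31
Final answer: (a) σ = 61.48 MPa, (b) SF = 14.31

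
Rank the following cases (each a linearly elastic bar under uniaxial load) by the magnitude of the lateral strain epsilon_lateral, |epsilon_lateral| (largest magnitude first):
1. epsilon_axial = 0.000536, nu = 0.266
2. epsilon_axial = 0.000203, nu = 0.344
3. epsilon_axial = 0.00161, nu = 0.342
Model: a linearly elastic bar under uniaxial load, so epsilon_lateral = -nu·epsilon_axial (SI units).
  Case 1: epsilon_lateral = -(0.266 × 0.000536) = -0.0001426
  Case 2: epsilon_lateral = -(0.344 × 0.000203) = -6.983 × 10⁻⁵
  Case 3: epsilon_lateral = -(0.342 × 0.00161) = -0.0005506
Ordering by |epsilon_lateral|: 0.0005506 (case 3) > 0.0001426 (case 1) > 6.983 × 10⁻⁵ (case 2)
Final answer: 3, 1, 2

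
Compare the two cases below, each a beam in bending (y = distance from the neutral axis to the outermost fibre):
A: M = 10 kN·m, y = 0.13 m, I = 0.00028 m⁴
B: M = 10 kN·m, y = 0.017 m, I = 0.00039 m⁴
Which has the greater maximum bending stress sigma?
Model: a beam in bending (y = distance from the neutral axis to the outermost fibre), so sigma = (M·y) / I (SI units).
  A: sigma = (10000 × 0.13) / 0.00028 = 4.643 × 10⁶ Pa = 4.643 MPa
  B: sigma = (10000 × 0.017) / 0.00039 = 435900 Pa = 0.4359 MPa
4.643 MPa > 0.4359 MPa, so A is larger.
Final answer: A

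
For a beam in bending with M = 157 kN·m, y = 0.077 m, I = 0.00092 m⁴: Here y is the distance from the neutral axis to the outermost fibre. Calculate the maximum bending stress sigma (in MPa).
Model: a beam in bending, so sigma = (M·y) / I.
Convert to SI units:
  M = 157 kN·m = 157000 N·m
Substitute:
  sigma = (157000 × 0.077) / 0.00092
  sigma = 1.314 × 10⁷ Pa
Convert: sigma = 1.314 × 10⁷ Pa = 13.14 MPa
Final answer: sigma = 13.14 MPa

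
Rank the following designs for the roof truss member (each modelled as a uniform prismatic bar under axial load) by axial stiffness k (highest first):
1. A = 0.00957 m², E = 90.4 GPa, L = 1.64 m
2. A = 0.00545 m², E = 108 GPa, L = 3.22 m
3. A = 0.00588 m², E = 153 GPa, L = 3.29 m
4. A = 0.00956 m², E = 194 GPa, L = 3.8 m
Model: a uniform prismatic bar under axial load, so k = (A·E) / L (SI units).
  Case 1: k = (0.00957 × (9.04 × 10¹⁰)) / 1.64 = 5.275 × 10⁸ N/m = 527.5 MN/m
  Case 2: k = (0.00545 × (1.08 × 10¹¹)) / 3.22 = 1.828 × 10⁸ N/m = 182.8 MN/m
  Case 3: k = (0.00588 × (1.53 × 10¹¹)) / 3.29 = 2.734 × 10⁸ N/m = 273.4 MN/m
  Case 4: k = (0.00956 × (1.94 × 10¹¹)) / 3.8 = 4.881 × 10⁸ N/m = 488.1 MN/m
Ordering: 527.5 MN/m (case 1) > 488.1 MN/m (case 4) > 273.4 MN/m (case 3) > 182.8 MN/m (case 2)
Final answer: 1, 4, 3, 2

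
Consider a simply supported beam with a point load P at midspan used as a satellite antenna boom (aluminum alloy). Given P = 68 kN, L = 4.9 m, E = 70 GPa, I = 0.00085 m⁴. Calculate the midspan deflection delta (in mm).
Model: a simply supported beam with a point load P at midspan, so delta = (P·L^3) / (48·E·I).
Convert to SI units:
  P = 68 kN = 68000 N
  E = 70 GPa = 7 × 10¹⁰ Pa
Substitute:
  delta = (68000 × 4.9^3) / (48 × (7 × 10¹⁰) × 0.00085)
  delta = 0.002801 m
Convert: delta = 0.002801 m = 2.801 mm
Final answer: delta = 2.801 mm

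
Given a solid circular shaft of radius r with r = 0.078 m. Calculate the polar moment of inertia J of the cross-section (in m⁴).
Model: a solid circular shaft of radius r, so J = (π·r^4) / 2.
Substitute:
  J = (π × 0.078^4) / 2
  J = 5.814 × 10⁻⁵ m⁴
Final answer: J = 5.814 × 10⁻⁵ m⁴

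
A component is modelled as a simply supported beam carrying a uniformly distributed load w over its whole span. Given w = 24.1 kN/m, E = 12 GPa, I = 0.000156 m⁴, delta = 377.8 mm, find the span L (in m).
Model: a simply supported beam carrying a uniformly distributed load w over its whole span, so delta = (5·w·L^4) / (384·E·I).
Solve for L: L = ((384·delta·E·I) / (5·w))^(1/4).
Convert to SI units:
  w = 24.1 kN/m = 24100 N/m
  E = 12 GPa = 1.2 × 10¹⁰ Pa
  delta = 377.8 mm = 0.3778 m
Substitute:
  L = ((384 × 0.3778 × (1.2 × 10¹⁰) × 0.000156) / (5 × 24100))^(1/4)
  L = 6.89 m
Final answer: L = 6.89 m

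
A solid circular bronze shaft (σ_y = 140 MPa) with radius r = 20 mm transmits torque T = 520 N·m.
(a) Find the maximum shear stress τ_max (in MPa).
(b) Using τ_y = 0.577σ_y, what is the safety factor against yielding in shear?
(a) For a solid circular shaft, τ_max = T·r/J with J = π·r^4/2, i.e. τ_max = 2·T / (π·r^3). Convert r = 20 mm = 0.02 m.
  τ_max = (2 × 520) / (π × 0.02^3) = 4.138 × 10⁷ Pa = 41.38 MPa
(b) τ_y = 0.577 × 140 = 80.78 MPa
  SF = τ_y/τ_max = 80.78 / 41.38 = 1.952
Final answer: (a) τ_max = 41.38 MPa, (b) SF = 1.952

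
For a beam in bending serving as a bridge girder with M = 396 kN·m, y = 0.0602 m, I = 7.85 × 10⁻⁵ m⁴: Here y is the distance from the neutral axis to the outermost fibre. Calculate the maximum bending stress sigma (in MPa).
Model: a beam in bending, so sigma = (M·y) / I.
Convert to SI units:
  M = 396 kN·m = 396000 N·m
Substitute:
  sigma = (396000 × 0.0602) / (7.85 × 10⁻⁵)
  sigma = 3.037 × 10⁸ Pa
Convert: sigma = 3.037 × 10⁸ Pa = 303.7 MPa
Final answer: sigma = 303.7 MPa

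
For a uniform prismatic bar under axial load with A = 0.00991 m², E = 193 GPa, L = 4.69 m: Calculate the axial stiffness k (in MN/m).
Model: a uniform prismatic bar under axial load, so k = (A·E) / L.
Convert to SI units:
  E = 193 GPa = 1.93 × 10¹¹ Pa
Substitute:
  k = (0.00991 × (1.93 × 10¹¹)) / 4.69
  k = 4.078 × 10⁸ N/m
Convert: k = 4.078 × 10⁸ N/m = 407.8 MN/m
Final answer: k = 407.8 MN/m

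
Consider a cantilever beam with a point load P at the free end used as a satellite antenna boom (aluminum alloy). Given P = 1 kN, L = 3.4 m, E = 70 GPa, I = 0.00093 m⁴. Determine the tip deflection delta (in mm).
Model: a cantilever beam with a point load P at the free end, so delta = (P·L^3) / (3·E·I).
Convert to SI units:
  P = 1 kN = 1000 N
  E = 70 GPa = 7 × 10¹⁰ Pa
Substitute:
  delta = (1000 × 3.4^3) / (3 × (7 × 10¹⁰) × 0.00093)
  delta = 0.0002012 m
Convert: delta = 0.0002012 m = 0.2012 mm
Final answer: delta = 0.2012 mm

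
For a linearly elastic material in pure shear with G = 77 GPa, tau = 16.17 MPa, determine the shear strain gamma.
Model: a linearly elastic material in pure shear, so tau = G·gamma.
Solve for gamma: gamma = tau / G.
Convert to SI units:
  G = 77 GPa = 7.7 × 10¹⁰ Pa
  tau = 16.17 MPa = 1.617 × 10⁷ Pa
Substitute:
  gamma = (1.617 × 10⁷) / (7.7 × 10¹⁰)
  gamma = 0.00021
Final answer: gamma = 0.00021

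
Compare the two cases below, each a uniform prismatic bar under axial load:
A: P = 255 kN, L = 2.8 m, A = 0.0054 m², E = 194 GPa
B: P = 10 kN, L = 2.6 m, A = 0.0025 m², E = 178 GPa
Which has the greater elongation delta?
Model: a uniform prismatic bar under axial load, so delta = (P·L) / (A·E) (SI units).
  A: delta = (255000 × 2.8) / (0.0054 × (1.94 × 10¹¹)) = 0.0006816 m = 0.6816 mm
  B: delta = (10000 × 2.6) / (0.0025 × (1.78 × 10¹¹)) = 5.843 × 10⁻⁵ m = 0.05843 mm
0.6816 mm > 0.05843 mm, so A is larger.
Final answer: A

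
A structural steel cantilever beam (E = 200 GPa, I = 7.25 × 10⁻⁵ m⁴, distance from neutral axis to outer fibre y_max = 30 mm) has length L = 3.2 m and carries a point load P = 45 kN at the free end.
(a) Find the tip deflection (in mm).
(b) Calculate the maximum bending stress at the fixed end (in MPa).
(a) Tip deflection of a cantilever with an end point load: δ = P·L^3 / (3·E·I). Convert P = 45 kN = 45000 N, E = 200 GPa = 2 × 10¹¹ Pa.
  δ = (45000 × 3.2^3) / (3 × (2 × 10¹¹) × (7.25 × 10⁻⁵)) = 0.0339 m = 33.9 mm
(b) Maximum bending moment at the fixed end: M = P·L = 45000 × 3.2 = 144000 N·m. Convert y_max = 30 mm = 0.03 m.
  σ = M·y_max / I = (144000 × 0.03) / (7.25 × 10⁻⁵) = 5.959 × 10⁷ Pa = 59.59 MPa
Final answer: (a) δ = 33.9 mm, (b) σ = 59.59 MPa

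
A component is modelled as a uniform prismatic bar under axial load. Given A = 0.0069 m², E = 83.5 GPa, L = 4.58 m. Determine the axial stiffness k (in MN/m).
Model: a uniform prismatic bar under axial load, so k = (A·E) / L.
Convert to SI units:
  E = 83.5 GPa = 8.35 × 10¹⁰ Pa
Substitute:
  k = (0.0069 × (8.35 × 10¹⁰)) / 4.58
  k = 1.258 × 10⁸ N/m
Convert: k = 1.258 × 10⁸ N/m = 125.8 MN/m
Final answer: k = 125.8 MN/m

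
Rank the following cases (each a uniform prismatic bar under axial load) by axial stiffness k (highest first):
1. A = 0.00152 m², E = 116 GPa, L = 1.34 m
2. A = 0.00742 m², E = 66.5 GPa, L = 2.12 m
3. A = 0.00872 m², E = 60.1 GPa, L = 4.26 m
Model: a uniform prismatic bar under axial load, so k = (A·E) / L (SI units).
  Case 1: k = (0.00152 × (1.16 × 10¹¹)) / 1.34 = 1.316 × 10⁸ N/m = 131.6 MN/m
  Case 2: k = (0.00742 × (6.65 × 10¹⁰)) / 2.12 = 2.327 × 10⁸ N/m = 232.7 MN/m
  Case 3: k = (0.00872 × (6.01 × 10¹⁰)) / 4.26 = 1.23 × 10⁸ N/m = 123 MN/m
Ordering: 232.7 MN/m (case 2) > 131.6 MN/m (case 1) > 123 MN/m (case 3)
Final answer: 2, 1, 3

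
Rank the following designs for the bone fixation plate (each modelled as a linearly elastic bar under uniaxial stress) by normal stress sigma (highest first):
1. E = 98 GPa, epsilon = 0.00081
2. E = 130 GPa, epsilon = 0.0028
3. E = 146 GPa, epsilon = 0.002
Model: a linearly elastic bar under uniaxial stress, so sigma = E·epsilon (SI units).
  Case 1: sigma = (9.8 × 10¹⁰) × 0.00081 = 7.938 × 10⁷ Pa = 79.38 MPa
  Case 2: sigma = (1.3 × 10¹¹) × 0.0028 = 3.64 × 10⁸ Pa = 364 MPa
  Case 3: sigma = (1.46 × 10¹¹) × 0.002 = 2.92 × 10⁸ Pa = 292 MPa
Ordering: 364 MPa (case 2) > 292 MPa (case 3) > 79.38 MPa (case 1)
Final answer: 2, 3, 1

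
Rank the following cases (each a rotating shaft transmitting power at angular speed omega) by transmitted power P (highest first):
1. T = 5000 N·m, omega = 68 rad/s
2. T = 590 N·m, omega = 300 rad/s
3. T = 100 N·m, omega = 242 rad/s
Model: a rotating shaft transmitting power at angular speed omega, so P = T·omega (SI units).
  Case 1: P = 5000 × 68 = 340000 W = 340 kW
  Case 2: P = 590 × 300 = 177000 W = 177 kW
  Case 3: P = 100 × 242 = 24200 W = 24.2 kW
Ordering: 340 kW (case 1) > 177 kW (case 2) > 24.2 kW (case 3)
Final answer: 1, 2, 3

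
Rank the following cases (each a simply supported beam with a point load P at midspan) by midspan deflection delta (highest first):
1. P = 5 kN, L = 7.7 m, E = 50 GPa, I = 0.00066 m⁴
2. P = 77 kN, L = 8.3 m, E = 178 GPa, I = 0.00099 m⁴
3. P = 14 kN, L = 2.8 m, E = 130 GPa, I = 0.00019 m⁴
Model: a simply supported beam with a point load P at midspan, so delta = (P·L^3) / (48·E·I) (SI units).
  Case 1: delta = (5000 × 7.7^3) / (48 × (5 × 10¹⁰) × 0.00066) = 0.001441 m = 1.441 mm
  Case 2: delta = (77000 × 8.3^3) / (48 × (1.78 × 10¹¹) × 0.00099) = 0.005205 m = 5.205 mm
  Case 3: delta = (14000 × 2.8^3) / (48 × (1.3 × 10¹¹) × 0.00019) = 0.0002592 m = 0.2592 mm
Ordering: 5.205 mm (case 2) > 1.441 mm (case 1) > 0.2592 mm (case 3)
Final answer: 2, 1, 3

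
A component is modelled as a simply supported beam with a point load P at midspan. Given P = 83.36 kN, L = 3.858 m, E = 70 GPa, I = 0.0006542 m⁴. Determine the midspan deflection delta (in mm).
Model: a simply supported beam with a point load P at midspan, so delta = (P·L^3) / (48·E·I).
Convert to SI units:
  P = 83.36 kN = 83360 N
  E = 70 GPa = 7 × 10¹⁰ Pa
Substitute:
  delta = (83360 × 3.858^3) / (48 × (7 × 10¹⁰) × 0.0006542)
  delta = 0.002178 m
Convert: delta = 0.002178 m = 2.178 mm
Final answer: delta = 2.178 mm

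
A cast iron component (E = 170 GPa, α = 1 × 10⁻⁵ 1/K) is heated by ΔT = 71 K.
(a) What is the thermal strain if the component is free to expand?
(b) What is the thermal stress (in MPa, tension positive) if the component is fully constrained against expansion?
(a) Free thermal strain ε_th = α·ΔT = (1 × 10⁻⁵) × 71 = 0.00071
(b) Fully constrained, the expansion is suppressed, so σ = -E·α·ΔT. Convert E = 170 GPa = 1.7 × 10¹¹ Pa.
  σ = -(1.7 × 10¹¹) × (1 × 10⁻⁵) × 71 = -1.207 × 10⁸ Pa = -120.7 MPa (compressive)
Final answer: (a) ε_th = 0.00071, (b) σ = -120.7 MPa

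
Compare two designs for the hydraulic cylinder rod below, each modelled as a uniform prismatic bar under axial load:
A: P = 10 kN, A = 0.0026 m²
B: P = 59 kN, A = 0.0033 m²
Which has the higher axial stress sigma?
Model: a uniform prismatic bar under axial load, so sigma = P / A (SI units).
  A: sigma = 10000 / 0.0026 = 3.846 × 10⁶ Pa = 3.846 MPa
  B: sigma = 59000 / 0.0033 = 1.788 × 10⁷ Pa = 17.88 MPa
17.88 MPa > 3.846 MPa, so B is larger.
Final answer: B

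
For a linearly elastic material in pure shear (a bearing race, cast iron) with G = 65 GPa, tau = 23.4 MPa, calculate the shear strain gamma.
Model: a linearly elastic material in pure shear, so tau = G·gamma.
Solve for gamma: gamma = tau / G.
Convert to SI units:
  G = 65 GPa = 6.5 × 10¹⁰ Pa
  tau = 23.4 MPa = 2.34 × 10⁷ Pa
Substitute:
  gamma = (2.34 × 10⁷) / (6.5 × 10¹⁰)
  gamma = 0.00036
Final answer: gamma = 0.00036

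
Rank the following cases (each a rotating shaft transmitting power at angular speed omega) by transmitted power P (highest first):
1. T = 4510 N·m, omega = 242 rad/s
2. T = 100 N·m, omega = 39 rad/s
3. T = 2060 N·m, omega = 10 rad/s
Model: a rotating shaft transmitting power at angular speed omega, so P = T·omega (SI units).
  Case 1: P = 4510 × 242 = 1.091 × 10⁶ W = 1091 kW
  Case 2: P = 100 × 39 = 3900 W = 3.9 kW
  Case 3: P = 2060 × 10 = 20600 W = 20.6 kW
Ordering: 1091 kW (case 1) > 20.6 kW (case 3) > 3.9 kW (case 2)
Final answer: 1, 3, 2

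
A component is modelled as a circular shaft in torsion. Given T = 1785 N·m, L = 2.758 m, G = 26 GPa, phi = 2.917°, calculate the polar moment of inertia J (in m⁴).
Model: a circular shaft in torsion, so phi = (T·L) / (G·J).
Solve for J: J = (T·L) / (phi·G).
Convert to SI units:
  G = 26 GPa = 2.6 × 10¹⁰ Pa
  phi = 2.917° = 0.05091 rad
Substitute:
  J = (1785 × 2.758) / (0.05091 × (2.6 × 10¹⁰))
  J = 3.719 × 10⁻⁶ m⁴
Final answer: J = 3.719 × 10⁻⁶ m⁴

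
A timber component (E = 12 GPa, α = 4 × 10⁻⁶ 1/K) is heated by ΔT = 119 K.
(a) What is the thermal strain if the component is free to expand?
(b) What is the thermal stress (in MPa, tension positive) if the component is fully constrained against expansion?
(a) Free thermal strain ε_th = α·ΔT = (4 × 10⁻⁶) × 119 = 0.000476
(b) Fully constrained, the expansion is suppressed, so σ = -E·α·ΔT. Convert E = 12 GPa = 1.2 × 10¹⁰ Pa.
  σ = -(1.2 × 10¹⁰) × (4 × 10⁻⁶) × 119 = -5.712 × 10⁶ Pa = -5.712 MPa (compressive)
Final answer: (a) ε_th = 0.000476, (b) σ = -5.712 MPa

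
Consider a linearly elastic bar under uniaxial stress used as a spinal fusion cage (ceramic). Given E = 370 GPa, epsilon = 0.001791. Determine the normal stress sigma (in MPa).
Model: a linearly elastic bar under uniaxial stress, so sigma = E·epsilon.
Convert to SI units:
  E = 370 GPa = 3.7 × 10¹¹ Pa
Substitute:
  sigma = (3.7 × 10¹¹) × 0.001791
  sigma = 6.627 × 10⁸ Pa
Convert: sigma = 6.627 × 10⁸ Pa = 662.7 MPa
Final answer: sigma = 662.7 MPa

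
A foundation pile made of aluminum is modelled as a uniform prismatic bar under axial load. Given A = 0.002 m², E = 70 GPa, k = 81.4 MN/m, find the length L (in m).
Model: a uniform prismatic bar under axial load, so k = (A·E) / L.
Solve for L: L = (A·E) / k.
Convert to SI units:
  E = 70 GPa = 7 × 10¹⁰ Pa
  k = 81.4 MN/m = 8.14 × 10⁷ N/m
Substitute:
  L = (0.002 × (7 × 10¹⁰)) / (8.14 × 10⁷)
  L = 1.72 m
Final answer: L = 1.72 m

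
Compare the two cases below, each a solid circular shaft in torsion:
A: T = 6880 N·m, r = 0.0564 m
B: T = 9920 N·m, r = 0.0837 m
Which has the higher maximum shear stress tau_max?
Model: a solid circular shaft in torsion, so tau_max = (2·T) / (π·r^3) (SI units).
  A: tau_max = (2 × 6880) / (π × 0.0564^3) = 2.441 × 10⁷ Pa = 24.41 MPa
  B: tau_max = (2 × 9920) / (π × 0.0837^3) = 1.077 × 10⁷ Pa = 10.77 MPa
24.41 MPa > 10.77 MPa, so A is larger.
Final answer: A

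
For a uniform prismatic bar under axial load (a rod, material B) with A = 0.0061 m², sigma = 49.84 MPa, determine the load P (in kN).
Model: a uniform prismatic bar under axial load, so sigma = P / A.
Solve for P: P = sigma·A.
Convert to SI units:
  sigma = 49.84 MPa = 4.984 × 10⁷ Pa
Substitute:
  P = (4.984 × 10⁷) × 0.0061
  P = 304000 N
Convert: P = 304000 N = 304 kN
Final answer: P = 304 kN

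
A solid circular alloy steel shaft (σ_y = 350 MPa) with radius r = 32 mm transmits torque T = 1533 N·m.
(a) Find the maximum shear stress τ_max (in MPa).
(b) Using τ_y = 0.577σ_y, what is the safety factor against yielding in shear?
(a) For a solid circular shaft, τ_max = T·r/J with J = π·r^4/2, i.e. τ_max = 2·T / (π·r^3). Convert r = 32 mm = 0.032 m.
  τ_max = (2 × 1533) / (π × 0.032^3) = 2.978 × 10⁷ Pa = 29.78 MPa
(b) τ_y = 0.577 × 350 = 201.95 MPa
  SF = τ_y/τ_max = 201.95 / 29.78 = 6.781
Final answer: (a) τ_max = 29.78 MPa, (b) SF = 6.781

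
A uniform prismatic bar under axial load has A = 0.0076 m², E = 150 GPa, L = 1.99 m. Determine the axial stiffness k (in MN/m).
Model: a uniform prismatic bar under axial load, so k = (A·E) / L.
Convert to SI units:
  E = 150 GPa = 1.5 × 10¹¹ Pa
Substitute:
  k = (0.0076 × (1.5 × 10¹¹)) / 1.99
  k = 5.729 × 10⁸ N/m
Convert: k = 5.729 × 10⁸ N/m = 572.9 MN/m
Final answer: k = 572.9 MN/m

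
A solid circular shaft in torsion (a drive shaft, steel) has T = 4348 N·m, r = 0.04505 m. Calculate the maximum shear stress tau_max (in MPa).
Model: a solid circular shaft in torsion, so tau_max = (2·T) / (π·r^3).
Substitute:
  tau_max = (2 × 4348) / (π × 0.04505^3)
  tau_max = 3.028 × 10⁷ Pa
Convert: tau_max = 3.028 × 10⁷ Pa = 30.28 MPa
Final answer: tau_max = 30.28 MPa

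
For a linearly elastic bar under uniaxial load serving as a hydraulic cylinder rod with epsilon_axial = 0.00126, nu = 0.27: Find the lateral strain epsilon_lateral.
Model: a linearly elastic bar under uniaxial load, so epsilon_lateral = -nu·epsilon_axial.
Substitute:
  epsilon_lateral = -(0.27 × 0.00126)
  epsilon_lateral = -0.0003402
Final answer: epsilon_lateral = -0.0003402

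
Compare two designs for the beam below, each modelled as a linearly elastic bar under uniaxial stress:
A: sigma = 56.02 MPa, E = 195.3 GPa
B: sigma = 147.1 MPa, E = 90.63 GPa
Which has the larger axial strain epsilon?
Model: a linearly elastic bar under uniaxial stress, so epsilon = sigma / E (SI units).
  A: epsilon = (5.602 × 10⁷) / (1.953 × 10¹¹) = 0.0002868
  B: epsilon = (1.471 × 10⁸) / (9.063 × 10¹⁰) = 0.001623
0.001623 > 0.0002868, so B is larger.
Final answer: B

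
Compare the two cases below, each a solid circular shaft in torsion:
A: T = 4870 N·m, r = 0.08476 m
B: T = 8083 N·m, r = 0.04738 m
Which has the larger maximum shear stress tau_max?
Model: a solid circular shaft in torsion, so tau_max = (2·T) / (π·r^3) (SI units).
  A: tau_max = (2 × 4870) / (π × 0.08476^3) = 5.091 × 10⁶ Pa = 5.091 MPa
  B: tau_max = (2 × 8083) / (π × 0.04738^3) = 4.838 × 10⁷ Pa = 48.38 MPa
48.38 MPa > 5.091 MPa, so B is larger.
Final answer: B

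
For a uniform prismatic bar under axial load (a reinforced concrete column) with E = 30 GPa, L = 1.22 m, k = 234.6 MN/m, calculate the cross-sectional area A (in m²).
Model: a uniform prismatic bar under axial load, so k = (A·E) / L.
Solve for A: A = (k·L) / E.
Convert to SI units:
  E = 30 GPa = 3 × 10¹⁰ Pa
  k = 234.6 MN/m = 2.346 × 10⁸ N/m
Substitute:
  A = ((2.346 × 10⁸) × 1.22) / (3 × 10¹⁰)
  A = 0.00954 m²
Final answer: A = 0.00954 m²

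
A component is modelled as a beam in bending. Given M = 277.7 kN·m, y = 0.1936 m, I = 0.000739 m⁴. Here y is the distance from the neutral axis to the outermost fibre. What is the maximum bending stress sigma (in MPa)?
Model: a beam in bending, so sigma = (M·y) / I.
Convert to SI units:
  M = 277.7 kN·m = 277700 N·m
Substitute:
  sigma = (277700 × 0.1936) / 0.000739
  sigma = 7.275 × 10⁷ Pa
Convert: sigma = 7.275 × 10⁷ Pa = 72.75 MPa
Final answer: sigma = 72.75 MPa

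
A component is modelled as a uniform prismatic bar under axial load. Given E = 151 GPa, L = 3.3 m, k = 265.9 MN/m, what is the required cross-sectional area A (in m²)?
Model: a uniform prismatic bar under axial load, so k = (A·E) / L.
Solve for A: A = (k·L) / E.
Convert to SI units:
  E = 151 GPa = 1.51 × 10¹¹ Pa
  k = 265.9 MN/m = 2.659 × 10⁸ N/m
Substitute:
  A = ((2.659 × 10⁸) × 3.3) / (1.51 × 10¹¹)
  A = 0.005811 m²
Final answer: A = 0.005811 m²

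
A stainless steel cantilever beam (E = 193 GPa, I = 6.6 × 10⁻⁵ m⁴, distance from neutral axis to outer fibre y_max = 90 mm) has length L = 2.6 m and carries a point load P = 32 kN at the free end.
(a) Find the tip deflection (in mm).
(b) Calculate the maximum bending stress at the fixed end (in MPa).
(a) Tip deflection of a cantilever with an end point load: δ = P·L^3 / (3·E·I). Convert P = 32 kN = 32000 N, E = 193 GPa = 1.93 × 10¹¹ Pa.
  δ = (32000 × 2.6^3) / (3 × (1.93 × 10¹¹) × (6.6 × 10⁻⁵)) = 0.01472 m = 14.72 mm
(b) Maximum bending moment at the fixed end: M = P·L = 32000 × 2.6 = 83200 N·m. Convert y_max = 90 mm = 0.09 m.
  σ = M·y_max / I = (83200 × 0.09) / (6.6 × 10⁻⁵) = 1.135 × 10⁸ Pa = 113.5 MPa
Final answer: (a) δ = 14.72 mm, (b) σ = 113.5 MPa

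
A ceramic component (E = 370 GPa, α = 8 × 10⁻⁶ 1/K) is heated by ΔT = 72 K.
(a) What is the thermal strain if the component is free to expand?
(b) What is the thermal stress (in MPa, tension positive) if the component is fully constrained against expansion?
(a) Free thermal strain ε_th = α·ΔT = (8 × 10⁻⁶) × 72 = 0.000576
(b) Fully constrained, the expansion is suppressed, so σ = -E·α·ΔT. Convert E = 370 GPa = 3.7 × 10¹¹ Pa.
  σ = -(3.7 × 10¹¹) × (8 × 10⁻⁶) × 72 = -2.131 × 10⁸ Pa = -213.1 MPa (compressive)
Final answer: (a) ε_th = 0.000576, (b) σ = -213.1 MPa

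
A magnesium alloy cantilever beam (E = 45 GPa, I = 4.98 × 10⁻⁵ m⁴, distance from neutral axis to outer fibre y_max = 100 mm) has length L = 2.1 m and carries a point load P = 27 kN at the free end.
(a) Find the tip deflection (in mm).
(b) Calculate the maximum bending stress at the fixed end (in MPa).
(a) Tip deflection of a cantilever with an end point load: δ = P·L^3 / (3·E·I). Convert P = 27 kN = 27000 N, E = 45 GPa = 4.5 × 10¹⁰ Pa.
  δ = (27000 × 2.1^3) / (3 × (4.5 × 10¹⁰) × (4.98 × 10⁻⁵)) = 0.03719 m = 37.19 mm
(b) Maximum bending moment at the fixed end: M = P·L = 27000 × 2.1 = 56700 N·m. Convert y_max = 100 mm = 0.1 m.
  σ = M·y_max / I = (56700 × 0.1) / (4.98 × 10⁻⁵) = 1.139 × 10⁸ Pa = 113.9 MPa
Final answer: (a) δ = 37.19 mm, (b) σ = 113.9 MPa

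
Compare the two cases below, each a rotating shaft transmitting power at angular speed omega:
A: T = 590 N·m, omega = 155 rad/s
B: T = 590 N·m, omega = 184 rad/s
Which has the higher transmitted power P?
Model: a rotating shaft transmitting power at angular speed omega, so P = T·omega (SI units).
  A: P = 590 × 155 = 91450 W = 91.45 kW
  B: P = 590 × 184 = 108600 W = 108.6 kW
108.6 kW > 91.45 kW, so B is larger.
Final answer: B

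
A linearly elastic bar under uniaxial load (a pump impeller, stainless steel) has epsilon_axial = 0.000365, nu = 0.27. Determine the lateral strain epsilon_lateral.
Model: a linearly elastic bar under uniaxial load, so epsilon_lateral = -nu·epsilon_axial.
Substitute:
  epsilon_lateral = -(0.27 × 0.000365)
  epsilon_lateral = -9.855 × 10⁻⁵
Final answer: epsilon_lateral = -9.855 × 10⁻⁵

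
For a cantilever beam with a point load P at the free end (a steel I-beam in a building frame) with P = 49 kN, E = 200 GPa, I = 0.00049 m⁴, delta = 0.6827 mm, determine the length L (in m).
Model: a cantilever beam with a point load P at the free end, so delta = (P·L^3) / (3·E·I).
Solve for L: L = ((3·delta·E·I) / P)^(1/3).
Convert to SI units:
  P = 49 kN = 49000 N
  E = 200 GPa = 2 × 10¹¹ Pa
  delta = 0.6827 mm = 0.0006827 m
Substitute:
  L = ((3 × 0.0006827 × (2 × 10¹¹) × 0.00049) / 49000)^(1/3)
  L = 1.6 m
Final answer: L = 1.6 m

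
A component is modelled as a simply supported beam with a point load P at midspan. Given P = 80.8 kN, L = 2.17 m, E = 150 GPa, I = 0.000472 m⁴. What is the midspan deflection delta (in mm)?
Model: a simply supported beam with a point load P at midspan, so delta = (P·L^3) / (48·E·I).
Convert to SI units:
  P = 80.8 kN = 80800 N
  E = 150 GPa = 1.5 × 10¹¹ Pa
Substitute:
  delta = (80800 × 2.17^3) / (48 × (1.5 × 10¹¹) × 0.000472)
  delta = 0.0002429 m
Convert: delta = 0.0002429 m = 0.2429 mm
Final answer: delta = 0.2429 mm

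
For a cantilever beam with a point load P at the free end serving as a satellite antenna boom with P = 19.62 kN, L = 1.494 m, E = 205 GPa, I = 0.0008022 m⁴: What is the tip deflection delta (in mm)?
Model: a cantilever beam with a point load P at the free end, so delta = (P·L^3) / (3·E·I).
Convert to SI units:
  P = 19.62 kN = 19620 N
  E = 205 GPa = 2.05 × 10¹¹ Pa
Substitute:
  delta = (19620 × 1.494^3) / (3 × (2.05 × 10¹¹) × 0.0008022)
  delta = 0.0001326 m
Convert: delta = 0.0001326 m = 0.1326 mm
Final answer: delta = 0.1326 mm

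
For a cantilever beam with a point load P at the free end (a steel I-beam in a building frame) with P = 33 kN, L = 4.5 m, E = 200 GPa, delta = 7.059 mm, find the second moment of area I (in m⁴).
Model: a cantilever beam with a point load P at the free end, so delta = (P·L^3) / (3·E·I).
Solve for I: I = (P·L^3) / (3·delta·E).
Convert to SI units:
  P = 33 kN = 33000 N
  E = 200 GPa = 2 × 10¹¹ Pa
  delta = 7.059 mm = 0.007059 m
Substitute:
  I = (33000 × 4.5^3) / (3 × 0.007059 × (2 × 10¹¹))
  I = 0.00071 m⁴
Final answer: I = 0.00071 m⁴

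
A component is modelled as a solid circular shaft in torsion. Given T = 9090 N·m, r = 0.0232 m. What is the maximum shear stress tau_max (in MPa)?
Model: a solid circular shaft in torsion, so tau_max = (2·T) / (π·r^3).
Substitute:
  tau_max = (2 × 9090) / (π × 0.0232^3)
  tau_max = 4.634 × 10⁸ Pa
Convert: tau_max = 4.634 × 10⁸ Pa = 463.4 MPa
Final answer: tau_max = 463.4 MPa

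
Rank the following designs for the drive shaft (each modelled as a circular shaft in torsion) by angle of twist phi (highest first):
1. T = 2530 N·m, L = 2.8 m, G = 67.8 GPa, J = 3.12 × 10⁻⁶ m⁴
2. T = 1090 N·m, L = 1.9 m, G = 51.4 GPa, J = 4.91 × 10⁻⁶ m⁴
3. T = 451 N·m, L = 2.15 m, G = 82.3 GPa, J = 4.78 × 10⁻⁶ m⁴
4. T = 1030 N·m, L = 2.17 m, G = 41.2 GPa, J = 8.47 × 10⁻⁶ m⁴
Model: a circular shaft in torsion, so phi = (T·L) / (G·J) (SI units).
  Case 1: phi = (2530 × 2.8) / ((6.78 × 10¹⁰) × (3.12 × 10⁻⁶)) = 0.03349 rad = 1.919°
  Case 2: phi = (1090 × 1.9) / ((5.14 × 10¹⁰) × (4.91 × 10⁻⁶)) = 0.008206 rad = 0.4702°
  Case 3: phi = (451 × 2.15) / ((8.23 × 10¹⁰) × (4.78 × 10⁻⁶)) = 0.002465 rad = 0.1412°
  Case 4: phi = (1030 × 2.17) / ((4.12 × 10¹⁰) × (8.47 × 10⁻⁶)) = 0.006405 rad = 0.367°
Ordering: 1.919° (case 1) > 0.4702° (case 2) > 0.367° (case 4) > 0.1412° (case 3)
Final answer: 1, 2, 4, 3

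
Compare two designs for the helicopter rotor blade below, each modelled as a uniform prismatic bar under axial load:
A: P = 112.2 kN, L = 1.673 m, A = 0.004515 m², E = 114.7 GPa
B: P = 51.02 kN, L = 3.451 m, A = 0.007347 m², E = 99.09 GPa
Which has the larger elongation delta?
Model: a uniform prismatic bar under axial load, so delta = (P·L) / (A·E) (SI units).
  A: delta = (112200 × 1.673) / (0.004515 × (1.147 × 10¹¹)) = 0.0003625 m = 0.3625 mm
  B: delta = (51020 × 3.451) / (0.007347 × (9.909 × 10¹⁰)) = 0.0002418 m = 0.2418 mm
0.3625 mm > 0.2418 mm, so A is larger.
Final answer: A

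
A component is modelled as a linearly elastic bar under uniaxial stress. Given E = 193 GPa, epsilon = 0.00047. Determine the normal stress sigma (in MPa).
Model: a linearly elastic bar under uniaxial stress, so sigma = E·epsilon.
Convert to SI units:
  E = 193 GPa = 1.93 × 10¹¹ Pa
Substitute:
  sigma = (1.93 × 10¹¹) × 0.00047
  sigma = 9.071 × 10⁷ Pa
Convert: sigma = 9.071 × 10⁷ Pa = 90.71 MPa
Final answer: sigma = 90.71 MPa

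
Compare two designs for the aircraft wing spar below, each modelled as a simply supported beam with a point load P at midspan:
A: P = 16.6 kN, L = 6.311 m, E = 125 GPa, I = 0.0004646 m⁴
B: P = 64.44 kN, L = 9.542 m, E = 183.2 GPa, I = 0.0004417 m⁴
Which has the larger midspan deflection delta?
Model: a simply supported beam with a point load P at midspan, so delta = (P·L^3) / (48·E·I) (SI units).
  A: delta = (16600 × 6.311^3) / (48 × (1.25 × 10¹¹) × 0.0004646) = 0.001497 m = 1.497 mm
  B: delta = (64440 × 9.542^3) / (48 × (1.832 × 10¹¹) × 0.0004417) = 0.01441 m = 14.41 mm
14.41 mm > 1.497 mm, so B is larger.
Final answer: B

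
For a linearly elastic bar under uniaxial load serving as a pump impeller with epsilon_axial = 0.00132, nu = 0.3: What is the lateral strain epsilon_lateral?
Model: a linearly elastic bar under uniaxial load, so epsilon_lateral = -nu·epsilon_axial.
Substitute:
  epsilon_lateral = -(0.3 × 0.00132)
  epsilon_lateral = -0.000396
Final answer: epsilon_lateral = -0.000396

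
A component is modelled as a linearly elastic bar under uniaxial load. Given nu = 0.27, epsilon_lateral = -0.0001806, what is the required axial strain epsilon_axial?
Model: a linearly elastic bar under uniaxial load, so epsilon_lateral = -nu·epsilon_axial.
Solve for epsilon_axial: epsilon_axial = -epsilon_lateral / nu.
Substitute:
  epsilon_axial = -(-0.0001806) / 0.27
  epsilon_axial = 0.0006689
Final answer: epsilon_axial = 0.0006689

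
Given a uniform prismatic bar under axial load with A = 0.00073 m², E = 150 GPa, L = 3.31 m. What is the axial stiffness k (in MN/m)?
Model: a uniform prismatic bar under axial load, so k = (A·E) / L.
Convert to SI units:
  E = 150 GPa = 1.5 × 10¹¹ Pa
Substitute:
  k = (0.00073 × (1.5 × 10¹¹)) / 3.31
  k = 3.308 × 10⁷ N/m
Convert: k = 3.308 × 10⁷ N/m = 33.08 MN/m
Final answer: k = 33.08 MN/m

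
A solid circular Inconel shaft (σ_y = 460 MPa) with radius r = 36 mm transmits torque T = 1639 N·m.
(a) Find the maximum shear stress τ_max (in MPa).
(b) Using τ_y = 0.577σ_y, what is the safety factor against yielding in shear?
(a) For a solid circular shaft, τ_max = T·r/J with J = π·r^4/2, i.e. τ_max = 2·T / (π·r^3). Convert r = 36 mm = 0.036 m.
  τ_max = (2 × 1639) / (π × 0.036^3) = 2.236 × 10⁷ Pa = 22.36 MPa
(b) τ_y = 0.577 × 460 = 265.42 MPa
  SF = τ_y/τ_max = 265.42 / 22.36 = 11.87
Final answer: (a) τ_max = 22.36 MPa, (b) SF = 11.87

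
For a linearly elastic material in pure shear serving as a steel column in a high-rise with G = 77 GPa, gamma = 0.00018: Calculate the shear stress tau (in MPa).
Model: a linearly elastic material in pure shear, so tau = G·gamma.
Convert to SI units:
  G = 77 GPa = 7.7 × 10¹⁰ Pa
Substitute:
  tau = (7.7 × 10¹⁰) × 0.00018
  tau = 1.386 × 10⁷ Pa
Convert: tau = 1.386 × 10⁷ Pa = 13.86 MPa
Final answer: tau = 13.86 MPa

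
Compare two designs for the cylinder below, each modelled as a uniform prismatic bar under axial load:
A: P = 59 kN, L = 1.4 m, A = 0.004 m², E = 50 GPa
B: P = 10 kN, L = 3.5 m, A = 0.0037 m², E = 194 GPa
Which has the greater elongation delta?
Model: a uniform prismatic bar under axial load, so delta = (P·L) / (A·E) (SI units).
  A: delta = (59000 × 1.4) / (0.004 × (5 × 10¹⁰)) = 0.000413 m = 0.413 mm
  B: delta = (10000 × 3.5) / (0.0037 × (1.94 × 10¹¹)) = 4.876 × 10⁻⁵ m = 0.04876 mm
0.413 mm > 0.04876 mm, so A is larger.
Final answer: A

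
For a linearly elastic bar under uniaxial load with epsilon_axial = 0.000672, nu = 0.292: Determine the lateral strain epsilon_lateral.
Model: a linearly elastic bar under uniaxial load, so epsilon_lateral = -nu·epsilon_axial.
Substitute:
  epsilon_lateral = -(0.292 × 0.000672)
  epsilon_lateral = -0.0001962
Final answer: epsilon_lateral = -0.0001962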